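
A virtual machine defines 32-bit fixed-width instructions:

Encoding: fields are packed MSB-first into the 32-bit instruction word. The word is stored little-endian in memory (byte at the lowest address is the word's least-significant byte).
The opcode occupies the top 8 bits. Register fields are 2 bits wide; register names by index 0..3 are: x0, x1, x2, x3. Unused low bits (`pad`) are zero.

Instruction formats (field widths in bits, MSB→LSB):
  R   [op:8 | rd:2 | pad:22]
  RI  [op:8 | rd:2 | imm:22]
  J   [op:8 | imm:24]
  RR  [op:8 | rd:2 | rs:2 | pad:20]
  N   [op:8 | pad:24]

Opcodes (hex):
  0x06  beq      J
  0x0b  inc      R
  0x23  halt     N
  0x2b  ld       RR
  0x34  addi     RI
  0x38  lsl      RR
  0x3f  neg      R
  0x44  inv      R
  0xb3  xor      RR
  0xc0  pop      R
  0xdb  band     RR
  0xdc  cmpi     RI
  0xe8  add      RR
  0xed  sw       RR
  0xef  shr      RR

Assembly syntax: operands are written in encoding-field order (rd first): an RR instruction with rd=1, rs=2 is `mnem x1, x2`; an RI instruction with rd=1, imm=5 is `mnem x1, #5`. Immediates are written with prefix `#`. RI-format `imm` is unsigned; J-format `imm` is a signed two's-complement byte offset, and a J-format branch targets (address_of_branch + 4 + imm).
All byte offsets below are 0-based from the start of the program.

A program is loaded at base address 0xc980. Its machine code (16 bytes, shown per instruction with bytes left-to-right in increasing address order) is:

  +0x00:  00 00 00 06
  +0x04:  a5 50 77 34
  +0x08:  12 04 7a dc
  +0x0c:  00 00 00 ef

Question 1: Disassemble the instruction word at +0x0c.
off 0x0c: read 00 00 00 ef as little → 0xef000000
  top 8b → 0xef → shr [RR]
  [23:22] rd=0 = x0
  [21:20] rs=0 = x0

shr x0, x0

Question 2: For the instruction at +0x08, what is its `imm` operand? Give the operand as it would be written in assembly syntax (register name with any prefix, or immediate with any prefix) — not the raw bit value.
#3802130

+0x08: 12 04 7a dc ⇒ word 0xdc7a0412 (little)
  opcode bits[31:24]=0xdc: cmpi/RI
  rd: (w>>22)&0x3=0x1 → x1
  imm: (w>>0)&0x3fffff=0x3a0412 → #3802130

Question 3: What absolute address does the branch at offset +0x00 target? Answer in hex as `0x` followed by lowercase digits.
+0x00: 00 00 00 06 ⇒ word 0x06000000 (little)
  op=0x06000000>>24=0x6 ⇒ beq (J)
  imm: (w>>0)&0xffffff=0x0 → #0
  target = base 0xc980 + off 0x00 + 4 + imm 0 = 0xc984

0xc984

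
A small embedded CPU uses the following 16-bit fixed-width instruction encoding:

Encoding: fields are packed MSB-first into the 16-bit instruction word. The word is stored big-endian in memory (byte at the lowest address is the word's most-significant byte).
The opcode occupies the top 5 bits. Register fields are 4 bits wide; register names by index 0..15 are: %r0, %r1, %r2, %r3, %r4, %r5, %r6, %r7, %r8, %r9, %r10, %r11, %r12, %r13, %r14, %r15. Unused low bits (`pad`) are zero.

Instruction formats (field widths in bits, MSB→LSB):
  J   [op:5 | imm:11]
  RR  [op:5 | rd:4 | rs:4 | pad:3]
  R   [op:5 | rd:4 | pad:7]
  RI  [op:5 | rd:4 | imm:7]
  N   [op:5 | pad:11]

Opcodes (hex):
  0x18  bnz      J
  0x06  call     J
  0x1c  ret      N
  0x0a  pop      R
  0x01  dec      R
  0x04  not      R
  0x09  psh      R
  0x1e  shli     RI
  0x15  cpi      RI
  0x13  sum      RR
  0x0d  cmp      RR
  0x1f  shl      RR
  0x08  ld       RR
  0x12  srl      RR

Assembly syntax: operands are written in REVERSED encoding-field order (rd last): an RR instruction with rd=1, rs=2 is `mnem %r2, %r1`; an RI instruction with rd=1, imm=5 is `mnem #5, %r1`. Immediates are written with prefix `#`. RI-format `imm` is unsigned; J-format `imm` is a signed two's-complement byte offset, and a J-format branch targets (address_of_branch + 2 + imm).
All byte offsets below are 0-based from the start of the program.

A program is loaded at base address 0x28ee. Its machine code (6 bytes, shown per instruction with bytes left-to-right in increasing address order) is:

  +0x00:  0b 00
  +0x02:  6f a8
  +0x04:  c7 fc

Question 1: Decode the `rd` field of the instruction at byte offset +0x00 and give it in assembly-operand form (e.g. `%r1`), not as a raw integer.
@+00  big-endian(0b 00) = 0x0b00
  opcode bits[15:11]=0x1: dec/R
  [10:7] rd=6 = %r6

%r6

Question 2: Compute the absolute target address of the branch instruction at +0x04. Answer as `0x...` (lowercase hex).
0x28f0

off 0x04: read c7 fc as big → 0xc7fc
  op=0xc7fc>>11=0x18 ⇒ bnz (J)
  imm@[10:0]=0x7fc (s11→-4) ⇒ #-4
  target = base 0x28ee + off 0x04 + 2 + imm -4 = 0x28f0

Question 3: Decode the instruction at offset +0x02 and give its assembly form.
off 0x02: read 6f a8 as big → 0x6fa8
  top 5b → 0xd → cmp [RR]
  rd@[10:7]=0xf ⇒ %r15
  rs@[6:3]=0x5 ⇒ %r5

cmp %r5, %r15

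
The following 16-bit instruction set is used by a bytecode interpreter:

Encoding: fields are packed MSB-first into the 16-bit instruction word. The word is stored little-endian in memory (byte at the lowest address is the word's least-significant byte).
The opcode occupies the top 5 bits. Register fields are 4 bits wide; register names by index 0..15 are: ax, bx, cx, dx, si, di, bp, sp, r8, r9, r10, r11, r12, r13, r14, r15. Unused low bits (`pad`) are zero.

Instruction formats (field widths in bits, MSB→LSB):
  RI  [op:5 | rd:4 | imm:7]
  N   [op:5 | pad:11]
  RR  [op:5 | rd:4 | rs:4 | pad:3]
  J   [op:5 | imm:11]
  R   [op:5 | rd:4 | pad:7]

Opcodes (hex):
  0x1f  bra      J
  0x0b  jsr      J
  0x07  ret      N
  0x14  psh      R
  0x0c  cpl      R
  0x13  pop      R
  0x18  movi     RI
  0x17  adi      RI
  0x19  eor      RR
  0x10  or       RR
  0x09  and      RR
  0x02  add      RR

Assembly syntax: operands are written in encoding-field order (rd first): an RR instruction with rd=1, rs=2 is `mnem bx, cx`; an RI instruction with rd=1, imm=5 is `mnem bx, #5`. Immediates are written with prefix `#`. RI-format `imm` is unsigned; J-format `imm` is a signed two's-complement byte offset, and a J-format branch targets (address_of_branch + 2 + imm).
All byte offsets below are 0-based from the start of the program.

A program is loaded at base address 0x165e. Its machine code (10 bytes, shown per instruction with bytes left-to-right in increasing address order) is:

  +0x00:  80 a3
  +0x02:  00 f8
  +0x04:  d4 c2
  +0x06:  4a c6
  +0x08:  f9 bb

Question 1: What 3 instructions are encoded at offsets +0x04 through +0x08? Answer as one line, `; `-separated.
movi di, #84; movi r12, #74; adi sp, #121

off 0x04: read d4 c2 as little → 0xc2d4
  op=0xc2d4>>11=0x18 ⇒ movi (RI)
  [10:7] rd=5 = di
  [6:0] imm=84 = #84
off 0x06: read 4a c6 as little → 0xc64a
  op=0xc64a>>11=0x18 ⇒ movi (RI)
  [10:7] rd=12 = r12
  [6:0] imm=74 = #74
off 0x08: read f9 bb as little → 0xbbf9
  op=0xbbf9>>11=0x17 ⇒ adi (RI)
  [10:7] rd=7 = sp
  [6:0] imm=121 = #121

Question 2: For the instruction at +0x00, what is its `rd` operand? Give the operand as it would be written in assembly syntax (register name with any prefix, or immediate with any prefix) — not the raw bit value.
[00] 80 a3 → 0xa380
  op=0xa380>>11=0x14 ⇒ psh (R)
  rd: (w>>7)&0xf=0x7 → sp

sp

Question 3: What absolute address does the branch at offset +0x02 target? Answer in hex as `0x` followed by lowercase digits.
[02] 00 f8 → 0xf800
  op=0xf800>>11=0x1f ⇒ bra (J)
  imm: (w>>0)&0x7ff=0x0 → #0
  target = base 0x165e + off 0x02 + 2 + imm 0 = 0x1662

0x1662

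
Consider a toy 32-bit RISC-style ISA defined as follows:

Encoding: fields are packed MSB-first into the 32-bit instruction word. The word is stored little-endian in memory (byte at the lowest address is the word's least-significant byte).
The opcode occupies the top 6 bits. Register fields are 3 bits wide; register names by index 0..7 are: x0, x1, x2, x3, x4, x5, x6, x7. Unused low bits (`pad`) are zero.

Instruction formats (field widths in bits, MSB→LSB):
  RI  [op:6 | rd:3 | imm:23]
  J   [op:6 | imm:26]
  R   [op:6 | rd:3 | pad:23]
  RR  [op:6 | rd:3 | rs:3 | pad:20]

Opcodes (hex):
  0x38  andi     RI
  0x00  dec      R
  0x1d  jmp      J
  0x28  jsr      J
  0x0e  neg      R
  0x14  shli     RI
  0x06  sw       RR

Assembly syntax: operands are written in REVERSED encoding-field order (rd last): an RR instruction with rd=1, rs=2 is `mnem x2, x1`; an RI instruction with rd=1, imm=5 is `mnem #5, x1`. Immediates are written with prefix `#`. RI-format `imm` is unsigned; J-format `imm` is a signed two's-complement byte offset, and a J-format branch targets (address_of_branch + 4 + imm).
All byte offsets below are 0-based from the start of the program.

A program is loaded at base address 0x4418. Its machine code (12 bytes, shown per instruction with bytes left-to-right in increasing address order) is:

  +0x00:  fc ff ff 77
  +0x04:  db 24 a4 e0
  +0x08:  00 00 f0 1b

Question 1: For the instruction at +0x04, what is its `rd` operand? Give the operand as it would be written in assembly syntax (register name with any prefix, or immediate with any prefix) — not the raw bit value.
off 0x04: read db 24 a4 e0 as little → 0xe0a424db
  op=0xe0a424db>>26=0x38 ⇒ andi (RI)
  rd@[25:23]=0x1 ⇒ x1
  imm@[22:0]=0x2424db ⇒ #2368731

x1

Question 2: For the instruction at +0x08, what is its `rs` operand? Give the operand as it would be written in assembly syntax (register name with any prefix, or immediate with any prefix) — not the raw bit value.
off 0x08: read 00 00 f0 1b as little → 0x1bf00000
  op=0x1bf00000>>26=0x6 ⇒ sw (RR)
  [25:23] rd=7 = x7
  [22:20] rs=7 = x7

x7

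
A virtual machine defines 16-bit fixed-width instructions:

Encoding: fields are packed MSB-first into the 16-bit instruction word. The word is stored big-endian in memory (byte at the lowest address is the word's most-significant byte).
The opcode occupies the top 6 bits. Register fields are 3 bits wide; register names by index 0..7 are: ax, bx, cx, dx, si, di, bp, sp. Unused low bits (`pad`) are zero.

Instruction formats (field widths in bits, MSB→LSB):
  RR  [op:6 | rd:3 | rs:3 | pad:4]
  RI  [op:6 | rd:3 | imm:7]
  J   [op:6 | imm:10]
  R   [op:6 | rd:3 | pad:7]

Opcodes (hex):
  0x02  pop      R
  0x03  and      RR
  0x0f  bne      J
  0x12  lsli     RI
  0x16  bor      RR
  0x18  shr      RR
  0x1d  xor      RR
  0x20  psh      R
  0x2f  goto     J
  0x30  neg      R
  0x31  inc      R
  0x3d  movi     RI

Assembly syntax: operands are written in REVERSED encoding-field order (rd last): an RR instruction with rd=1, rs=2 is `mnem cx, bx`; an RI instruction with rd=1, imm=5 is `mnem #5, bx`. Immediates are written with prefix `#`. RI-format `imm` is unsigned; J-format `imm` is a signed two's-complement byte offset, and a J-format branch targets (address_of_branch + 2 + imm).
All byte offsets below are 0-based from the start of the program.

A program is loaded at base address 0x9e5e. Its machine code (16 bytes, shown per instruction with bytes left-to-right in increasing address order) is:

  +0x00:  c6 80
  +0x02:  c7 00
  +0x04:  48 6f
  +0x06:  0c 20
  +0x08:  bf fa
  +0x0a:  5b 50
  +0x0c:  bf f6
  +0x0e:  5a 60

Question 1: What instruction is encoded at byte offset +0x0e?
off 0x0e: read 5a 60 as big → 0x5a60
  op=0x5a60>>10=0x16 ⇒ bor (RR)
  rd: (w>>7)&0x7=0x4 → si
  rs: (w>>4)&0x7=0x6 → bp

bor bp, si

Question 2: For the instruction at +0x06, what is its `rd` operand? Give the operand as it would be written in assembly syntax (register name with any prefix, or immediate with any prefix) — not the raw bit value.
ax

[06] 0c 20 → 0x0c20
  top 6b → 0x3 → and [RR]
  [9:7] rd=0 = ax
  [6:4] rs=2 = cx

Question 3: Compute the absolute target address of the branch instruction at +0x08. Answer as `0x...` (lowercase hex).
0x9e62

off 0x08: read bf fa as big → 0xbffa
  opcode bits[15:10]=0x2f: goto/J
  imm@[9:0]=0x3fa (s10→-6) ⇒ #-6
  target = base 0x9e5e + off 0x08 + 2 + imm -6 = 0x9e62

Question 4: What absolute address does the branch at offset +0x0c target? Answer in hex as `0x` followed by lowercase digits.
off 0x0c: read bf f6 as big → 0xbff6
  top 6b → 0x2f → goto [J]
  imm: (w>>0)&0x3ff=0x3f6 (s10→-10) → #-10
  target = base 0x9e5e + off 0x0c + 2 + imm -10 = 0x9e62

0x9e62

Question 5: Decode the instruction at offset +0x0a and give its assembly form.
off 0x0a: read 5b 50 as big → 0x5b50
  top 6b → 0x16 → bor [RR]
  [9:7] rd=6 = bp
  [6:4] rs=5 = di

bor di, bp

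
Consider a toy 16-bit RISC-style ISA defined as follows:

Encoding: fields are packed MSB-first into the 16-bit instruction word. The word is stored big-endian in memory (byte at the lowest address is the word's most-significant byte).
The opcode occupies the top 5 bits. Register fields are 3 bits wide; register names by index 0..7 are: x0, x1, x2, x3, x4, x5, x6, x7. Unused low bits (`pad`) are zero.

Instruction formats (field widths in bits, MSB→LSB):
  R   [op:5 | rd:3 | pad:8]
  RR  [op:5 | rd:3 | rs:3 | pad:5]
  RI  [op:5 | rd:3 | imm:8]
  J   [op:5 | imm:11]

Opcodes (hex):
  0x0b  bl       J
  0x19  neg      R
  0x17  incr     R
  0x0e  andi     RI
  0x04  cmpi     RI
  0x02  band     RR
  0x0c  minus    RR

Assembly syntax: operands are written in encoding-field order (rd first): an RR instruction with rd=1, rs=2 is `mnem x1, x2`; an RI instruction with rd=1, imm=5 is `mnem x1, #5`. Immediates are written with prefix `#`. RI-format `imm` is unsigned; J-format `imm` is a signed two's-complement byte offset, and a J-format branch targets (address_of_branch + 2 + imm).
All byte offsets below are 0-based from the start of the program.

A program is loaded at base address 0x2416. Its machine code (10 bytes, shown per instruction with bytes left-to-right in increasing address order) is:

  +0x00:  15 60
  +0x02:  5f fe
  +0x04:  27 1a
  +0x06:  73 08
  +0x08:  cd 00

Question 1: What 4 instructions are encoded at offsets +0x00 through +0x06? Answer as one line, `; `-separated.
band x5, x3; bl #-2; cmpi x7, #26; andi x3, #8

off 0x00: read 15 60 as big → 0x1560
  opcode bits[15:11]=0x2: band/RR
  rd@[10:8]=0x5 ⇒ x5
  rs@[7:5]=0x3 ⇒ x3
off 0x02: read 5f fe as big → 0x5ffe
  opcode bits[15:11]=0xb: bl/J
  imm@[10:0]=0x7fe (s11→-2) ⇒ #-2
off 0x04: read 27 1a as big → 0x271a
  opcode bits[15:11]=0x4: cmpi/RI
  rd@[10:8]=0x7 ⇒ x7
  imm@[7:0]=0x1a ⇒ #26
off 0x06: read 73 08 as big → 0x7308
  opcode bits[15:11]=0xe: andi/RI
  rd@[10:8]=0x3 ⇒ x3
  imm@[7:0]=0x8 ⇒ #8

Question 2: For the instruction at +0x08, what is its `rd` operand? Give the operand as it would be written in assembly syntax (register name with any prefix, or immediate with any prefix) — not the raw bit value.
[08] cd 00 → 0xcd00
  op=0xcd00>>11=0x19 ⇒ neg (R)
  [10:8] rd=5 = x5

x5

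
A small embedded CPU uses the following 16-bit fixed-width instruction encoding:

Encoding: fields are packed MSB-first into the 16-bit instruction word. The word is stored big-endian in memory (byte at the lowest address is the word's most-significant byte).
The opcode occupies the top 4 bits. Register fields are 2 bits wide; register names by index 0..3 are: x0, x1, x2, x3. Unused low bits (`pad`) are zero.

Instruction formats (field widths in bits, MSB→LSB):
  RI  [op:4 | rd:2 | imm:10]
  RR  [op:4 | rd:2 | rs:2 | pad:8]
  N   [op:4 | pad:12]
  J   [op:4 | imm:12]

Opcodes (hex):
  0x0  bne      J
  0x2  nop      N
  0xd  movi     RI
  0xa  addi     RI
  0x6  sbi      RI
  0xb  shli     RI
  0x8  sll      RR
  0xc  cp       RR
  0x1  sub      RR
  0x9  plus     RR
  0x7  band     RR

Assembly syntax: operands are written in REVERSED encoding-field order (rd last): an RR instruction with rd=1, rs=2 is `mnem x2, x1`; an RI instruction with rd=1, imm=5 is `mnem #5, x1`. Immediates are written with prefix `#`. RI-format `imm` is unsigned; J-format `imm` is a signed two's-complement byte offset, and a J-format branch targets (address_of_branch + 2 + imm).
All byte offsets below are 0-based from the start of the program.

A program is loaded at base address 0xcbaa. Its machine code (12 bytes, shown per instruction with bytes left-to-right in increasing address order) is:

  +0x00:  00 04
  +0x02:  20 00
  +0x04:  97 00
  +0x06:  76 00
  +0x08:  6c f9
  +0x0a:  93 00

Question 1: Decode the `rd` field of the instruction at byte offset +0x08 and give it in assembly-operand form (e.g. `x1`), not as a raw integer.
x3

off 0x08: read 6c f9 as big → 0x6cf9
  top 4b → 0x6 → sbi [RI]
  rd: (w>>10)&0x3=0x3 → x3
  imm: (w>>0)&0x3ff=0xf9 → #249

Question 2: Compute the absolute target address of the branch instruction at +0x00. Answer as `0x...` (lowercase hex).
off 0x00: read 00 04 as big → 0x0004
  opcode bits[15:12]=0x0: bne/J
  imm: (w>>0)&0xfff=0x4 → #4
  target = base 0xcbaa + off 0x00 + 2 + imm 4 = 0xcbb0

0xcbb0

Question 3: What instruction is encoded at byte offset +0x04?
[04] 97 00 → 0x9700
  opcode bits[15:12]=0x9: plus/RR
  rd@[11:10]=0x1 ⇒ x1
  rs@[9:8]=0x3 ⇒ x3

plus x3, x1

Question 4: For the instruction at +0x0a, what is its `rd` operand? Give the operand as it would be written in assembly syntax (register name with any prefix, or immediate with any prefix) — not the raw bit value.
off 0x0a: read 93 00 as big → 0x9300
  op=0x9300>>12=0x9 ⇒ plus (RR)
  rd@[11:10]=0x0 ⇒ x0
  rs@[9:8]=0x3 ⇒ x3

x0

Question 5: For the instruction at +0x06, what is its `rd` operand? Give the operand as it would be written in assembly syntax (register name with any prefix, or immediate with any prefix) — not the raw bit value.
off 0x06: read 76 00 as big → 0x7600
  top 4b → 0x7 → band [RR]
  rd: (w>>10)&0x3=0x1 → x1
  rs: (w>>8)&0x3=0x2 → x2

x1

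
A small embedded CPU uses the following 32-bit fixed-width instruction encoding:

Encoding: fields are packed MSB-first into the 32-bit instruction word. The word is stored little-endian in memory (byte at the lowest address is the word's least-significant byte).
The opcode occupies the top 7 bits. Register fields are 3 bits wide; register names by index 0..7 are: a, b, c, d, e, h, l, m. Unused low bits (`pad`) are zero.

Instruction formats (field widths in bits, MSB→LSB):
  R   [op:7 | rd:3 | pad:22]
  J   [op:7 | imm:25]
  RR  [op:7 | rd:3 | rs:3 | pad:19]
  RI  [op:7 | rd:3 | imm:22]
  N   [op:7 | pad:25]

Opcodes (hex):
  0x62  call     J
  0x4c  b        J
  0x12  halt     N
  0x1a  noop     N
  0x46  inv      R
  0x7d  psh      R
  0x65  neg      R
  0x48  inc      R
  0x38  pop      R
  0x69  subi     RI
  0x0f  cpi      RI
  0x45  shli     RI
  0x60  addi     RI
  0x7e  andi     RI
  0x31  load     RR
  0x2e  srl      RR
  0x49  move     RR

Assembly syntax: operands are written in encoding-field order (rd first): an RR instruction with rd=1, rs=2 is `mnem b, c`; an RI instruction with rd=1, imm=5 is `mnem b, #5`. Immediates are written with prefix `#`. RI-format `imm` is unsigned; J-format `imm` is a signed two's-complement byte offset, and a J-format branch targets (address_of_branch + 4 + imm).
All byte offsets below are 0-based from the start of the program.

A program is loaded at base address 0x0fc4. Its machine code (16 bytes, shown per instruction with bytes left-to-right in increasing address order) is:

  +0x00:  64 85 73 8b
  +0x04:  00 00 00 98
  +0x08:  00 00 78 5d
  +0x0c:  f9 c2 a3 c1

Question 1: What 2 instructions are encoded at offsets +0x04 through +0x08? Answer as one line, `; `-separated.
b #0; srl h, m

[04] 00 00 00 98 → 0x98000000
  opcode bits[31:25]=0x4c: b/J
  [24:0] imm=0 = #0
[08] 00 00 78 5d → 0x5d780000
  opcode bits[31:25]=0x2e: srl/RR
  [24:22] rd=5 = h
  [21:19] rs=7 = m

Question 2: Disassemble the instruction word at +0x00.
+0x00: 64 85 73 8b ⇒ word 0x8b738564 (little)
  opcode bits[31:25]=0x45: shli/RI
  rd: (w>>22)&0x7=0x5 → h
  imm: (w>>0)&0x3fffff=0x338564 → #3376484

shli h, #3376484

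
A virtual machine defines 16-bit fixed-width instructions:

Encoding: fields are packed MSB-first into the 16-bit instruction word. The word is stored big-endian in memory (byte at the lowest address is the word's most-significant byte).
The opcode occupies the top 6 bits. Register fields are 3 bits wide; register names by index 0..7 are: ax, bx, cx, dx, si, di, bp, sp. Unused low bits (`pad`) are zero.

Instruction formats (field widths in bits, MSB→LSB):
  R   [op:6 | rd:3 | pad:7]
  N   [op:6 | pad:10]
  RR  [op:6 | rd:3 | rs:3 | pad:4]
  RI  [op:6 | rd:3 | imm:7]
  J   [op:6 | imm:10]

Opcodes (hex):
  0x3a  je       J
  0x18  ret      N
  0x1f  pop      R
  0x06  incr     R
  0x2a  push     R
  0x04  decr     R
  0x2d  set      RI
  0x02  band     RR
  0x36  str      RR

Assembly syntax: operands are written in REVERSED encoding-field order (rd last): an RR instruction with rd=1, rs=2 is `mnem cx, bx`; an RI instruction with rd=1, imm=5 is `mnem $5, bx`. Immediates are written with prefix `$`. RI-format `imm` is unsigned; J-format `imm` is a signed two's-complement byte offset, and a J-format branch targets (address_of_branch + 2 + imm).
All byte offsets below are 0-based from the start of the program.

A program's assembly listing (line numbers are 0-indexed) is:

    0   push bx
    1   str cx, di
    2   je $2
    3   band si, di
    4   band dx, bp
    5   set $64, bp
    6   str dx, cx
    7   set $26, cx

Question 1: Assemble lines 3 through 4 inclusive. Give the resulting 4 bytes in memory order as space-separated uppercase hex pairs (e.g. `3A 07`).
0A C0 0B 30

L3: band op=0x2:6|rd=5:3|rs=4:3|pad=0:4 ⇒ 0x0ac0 ⇒ big 0a c0
L4: band op=0x2:6|rd=6:3|rs=3:3|pad=0:4 ⇒ 0x0b30 ⇒ big 0b 30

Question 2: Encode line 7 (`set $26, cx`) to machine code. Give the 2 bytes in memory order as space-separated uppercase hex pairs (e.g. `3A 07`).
line 7 (set): pack op=0x2d:6|rd=2:3|imm=26:7 = 0xb51a; big→ b5 1a

B5 1A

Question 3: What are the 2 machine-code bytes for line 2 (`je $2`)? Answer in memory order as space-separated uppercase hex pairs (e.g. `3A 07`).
line 2 (je): pack op=0x3a:6|imm=2:10 = 0xe802; big→ e8 02

E8 02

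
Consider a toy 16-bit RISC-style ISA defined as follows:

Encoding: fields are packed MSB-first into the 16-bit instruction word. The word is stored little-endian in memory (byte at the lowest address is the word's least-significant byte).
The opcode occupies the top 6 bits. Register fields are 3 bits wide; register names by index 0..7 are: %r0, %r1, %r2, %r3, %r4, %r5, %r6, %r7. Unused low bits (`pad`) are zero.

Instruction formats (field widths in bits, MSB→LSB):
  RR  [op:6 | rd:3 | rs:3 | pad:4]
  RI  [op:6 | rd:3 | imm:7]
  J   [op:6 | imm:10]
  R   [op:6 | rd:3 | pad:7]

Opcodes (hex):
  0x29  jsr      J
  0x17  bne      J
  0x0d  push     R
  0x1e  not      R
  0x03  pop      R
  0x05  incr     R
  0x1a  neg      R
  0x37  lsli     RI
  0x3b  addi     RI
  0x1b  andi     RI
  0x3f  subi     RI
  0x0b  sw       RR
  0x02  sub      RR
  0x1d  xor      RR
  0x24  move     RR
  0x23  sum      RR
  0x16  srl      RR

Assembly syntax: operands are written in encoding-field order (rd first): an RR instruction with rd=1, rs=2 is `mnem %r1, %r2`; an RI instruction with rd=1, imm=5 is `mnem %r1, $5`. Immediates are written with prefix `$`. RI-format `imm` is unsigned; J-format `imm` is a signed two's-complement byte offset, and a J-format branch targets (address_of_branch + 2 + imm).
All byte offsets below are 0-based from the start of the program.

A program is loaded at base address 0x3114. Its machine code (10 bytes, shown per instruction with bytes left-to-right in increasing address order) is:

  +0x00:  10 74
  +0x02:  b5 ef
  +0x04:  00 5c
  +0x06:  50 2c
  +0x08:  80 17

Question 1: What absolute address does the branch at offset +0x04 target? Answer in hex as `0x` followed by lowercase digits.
+0x04: 00 5c ⇒ word 0x5c00 (little)
  top 6b → 0x17 → bne [J]
  imm@[9:0]=0x0 ⇒ $0
  target = base 0x3114 + off 0x04 + 2 + imm 0 = 0x311a

0x311a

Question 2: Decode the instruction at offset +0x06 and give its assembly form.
[06] 50 2c → 0x2c50
  op=0x2c50>>10=0xb ⇒ sw (RR)
  [9:7] rd=0 = %r0
  [6:4] rs=5 = %r5

sw %r0, %r5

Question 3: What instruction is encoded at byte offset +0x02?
[02] b5 ef → 0xefb5
  opcode bits[15:10]=0x3b: addi/RI
  rd@[9:7]=0x7 ⇒ %r7
  imm@[6:0]=0x35 ⇒ $53

addi %r7, $53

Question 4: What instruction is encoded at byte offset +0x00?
@+00  little-endian(10 74) = 0x7410
  top 6b → 0x1d → xor [RR]
  [9:7] rd=0 = %r0
  [6:4] rs=1 = %r1

xor %r0, %r1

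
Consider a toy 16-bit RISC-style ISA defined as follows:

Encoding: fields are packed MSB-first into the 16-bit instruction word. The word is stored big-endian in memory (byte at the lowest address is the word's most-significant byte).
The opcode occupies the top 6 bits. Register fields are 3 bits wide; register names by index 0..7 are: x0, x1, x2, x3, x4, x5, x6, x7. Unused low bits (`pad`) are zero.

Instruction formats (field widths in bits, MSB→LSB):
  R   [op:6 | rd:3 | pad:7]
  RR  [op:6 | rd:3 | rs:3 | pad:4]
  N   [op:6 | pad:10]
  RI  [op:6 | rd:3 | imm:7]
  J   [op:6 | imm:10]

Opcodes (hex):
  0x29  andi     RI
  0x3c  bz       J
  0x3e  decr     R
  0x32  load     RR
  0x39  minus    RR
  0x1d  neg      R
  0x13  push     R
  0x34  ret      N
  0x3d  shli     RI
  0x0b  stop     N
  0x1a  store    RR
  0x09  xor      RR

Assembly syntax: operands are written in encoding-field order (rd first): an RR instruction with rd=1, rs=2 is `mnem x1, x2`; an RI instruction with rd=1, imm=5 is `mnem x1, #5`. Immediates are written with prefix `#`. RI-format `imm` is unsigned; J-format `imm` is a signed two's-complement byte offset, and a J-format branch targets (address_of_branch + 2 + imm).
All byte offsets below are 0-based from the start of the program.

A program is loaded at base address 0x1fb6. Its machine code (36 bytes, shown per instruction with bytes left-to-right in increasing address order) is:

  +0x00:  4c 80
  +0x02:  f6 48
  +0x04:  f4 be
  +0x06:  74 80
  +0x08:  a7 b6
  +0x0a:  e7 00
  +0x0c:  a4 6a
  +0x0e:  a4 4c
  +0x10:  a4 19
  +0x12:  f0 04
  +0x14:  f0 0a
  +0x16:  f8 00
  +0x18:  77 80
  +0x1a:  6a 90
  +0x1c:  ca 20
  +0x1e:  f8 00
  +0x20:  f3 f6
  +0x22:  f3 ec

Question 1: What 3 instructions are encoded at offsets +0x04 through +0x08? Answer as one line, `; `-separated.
shli x1, #62; neg x1; andi x7, #54

@+04  big-endian(f4 be) = 0xf4be
  op=0xf4be>>10=0x3d ⇒ shli (RI)
  rd@[9:7]=0x1 ⇒ x1
  imm@[6:0]=0x3e ⇒ #62
@+06  big-endian(74 80) = 0x7480
  op=0x7480>>10=0x1d ⇒ neg (R)
  rd@[9:7]=0x1 ⇒ x1
@+08  big-endian(a7 b6) = 0xa7b6
  op=0xa7b6>>10=0x29 ⇒ andi (RI)
  rd@[9:7]=0x7 ⇒ x7
  imm@[6:0]=0x36 ⇒ #54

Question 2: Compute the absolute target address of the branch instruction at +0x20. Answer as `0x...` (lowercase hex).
off 0x20: read f3 f6 as big → 0xf3f6
  op=0xf3f6>>10=0x3c ⇒ bz (J)
  [9:0] imm=1014 (s10→-10) = #-10
  target = base 0x1fb6 + off 0x20 + 2 + imm -10 = 0x1fce

0x1fce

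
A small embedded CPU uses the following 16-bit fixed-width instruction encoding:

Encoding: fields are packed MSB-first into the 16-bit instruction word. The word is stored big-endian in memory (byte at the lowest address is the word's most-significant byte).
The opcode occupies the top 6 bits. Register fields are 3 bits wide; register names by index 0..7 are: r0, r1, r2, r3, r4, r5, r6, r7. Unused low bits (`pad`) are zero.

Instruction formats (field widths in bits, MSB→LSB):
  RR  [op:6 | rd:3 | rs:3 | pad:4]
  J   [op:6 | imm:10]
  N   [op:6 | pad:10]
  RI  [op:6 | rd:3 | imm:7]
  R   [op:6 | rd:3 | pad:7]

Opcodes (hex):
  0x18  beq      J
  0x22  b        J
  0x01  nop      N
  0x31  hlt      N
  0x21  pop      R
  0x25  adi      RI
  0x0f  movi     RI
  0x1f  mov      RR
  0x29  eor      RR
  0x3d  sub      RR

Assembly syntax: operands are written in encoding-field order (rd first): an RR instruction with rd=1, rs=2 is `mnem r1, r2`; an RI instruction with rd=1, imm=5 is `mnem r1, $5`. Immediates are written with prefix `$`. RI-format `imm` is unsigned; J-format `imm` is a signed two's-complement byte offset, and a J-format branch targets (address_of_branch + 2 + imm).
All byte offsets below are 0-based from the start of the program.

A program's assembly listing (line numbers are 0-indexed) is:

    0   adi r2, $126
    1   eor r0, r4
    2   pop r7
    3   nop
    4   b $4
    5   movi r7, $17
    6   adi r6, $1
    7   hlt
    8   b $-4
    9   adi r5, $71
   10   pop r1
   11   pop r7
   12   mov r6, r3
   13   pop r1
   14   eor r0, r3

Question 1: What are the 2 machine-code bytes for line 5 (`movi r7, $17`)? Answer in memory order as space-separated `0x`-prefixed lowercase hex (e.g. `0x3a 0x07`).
0x3f 0x91

5. movi fields op=0xf:6|rd=7:3|imm=17:7 → word 3f91h → 3f 91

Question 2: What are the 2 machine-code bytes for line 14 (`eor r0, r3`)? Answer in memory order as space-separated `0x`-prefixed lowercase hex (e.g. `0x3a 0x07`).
L14: eor op=0x29:6|rd=0:3|rs=3:3|pad=0:4 ⇒ 0xa430 ⇒ big a4 30

0xa4 0x30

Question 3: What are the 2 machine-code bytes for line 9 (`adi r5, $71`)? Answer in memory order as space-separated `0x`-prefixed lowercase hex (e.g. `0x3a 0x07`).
0x96 0xc7

line 9 (adi): pack op=0x25:6|rd=5:3|imm=71:7 = 0x96c7; big→ 96 c7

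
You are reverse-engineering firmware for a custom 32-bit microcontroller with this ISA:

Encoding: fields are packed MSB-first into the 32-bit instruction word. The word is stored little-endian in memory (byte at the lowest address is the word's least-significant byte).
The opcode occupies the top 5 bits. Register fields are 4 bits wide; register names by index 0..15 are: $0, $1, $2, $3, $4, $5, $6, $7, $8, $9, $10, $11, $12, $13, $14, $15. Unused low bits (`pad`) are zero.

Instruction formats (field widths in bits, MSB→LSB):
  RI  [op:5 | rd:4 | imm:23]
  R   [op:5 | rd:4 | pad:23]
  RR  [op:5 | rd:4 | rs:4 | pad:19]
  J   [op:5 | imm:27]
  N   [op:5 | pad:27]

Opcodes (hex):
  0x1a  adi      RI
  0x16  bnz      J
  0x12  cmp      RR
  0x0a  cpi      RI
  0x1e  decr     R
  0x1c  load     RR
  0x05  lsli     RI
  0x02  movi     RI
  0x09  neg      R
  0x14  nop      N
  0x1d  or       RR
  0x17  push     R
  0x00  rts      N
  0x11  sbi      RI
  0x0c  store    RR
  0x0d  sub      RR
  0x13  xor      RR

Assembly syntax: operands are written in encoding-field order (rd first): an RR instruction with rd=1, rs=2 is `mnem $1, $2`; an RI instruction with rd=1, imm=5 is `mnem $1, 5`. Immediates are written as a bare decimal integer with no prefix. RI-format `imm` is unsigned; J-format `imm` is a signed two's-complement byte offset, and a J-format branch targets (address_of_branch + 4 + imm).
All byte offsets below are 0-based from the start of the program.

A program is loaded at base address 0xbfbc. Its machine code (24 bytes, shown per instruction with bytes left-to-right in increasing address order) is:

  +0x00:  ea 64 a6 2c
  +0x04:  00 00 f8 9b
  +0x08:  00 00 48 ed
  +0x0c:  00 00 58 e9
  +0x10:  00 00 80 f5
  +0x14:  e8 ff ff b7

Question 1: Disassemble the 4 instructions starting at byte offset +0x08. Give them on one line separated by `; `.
or $10, $9; or $2, $11; decr $11; bnz -24

@+08  little-endian(00 00 48 ed) = 0xed480000
  op=0xed480000>>27=0x1d ⇒ or (RR)
  rd: (w>>23)&0xf=0xa → $10
  rs: (w>>19)&0xf=0x9 → $9
@+0c  little-endian(00 00 58 e9) = 0xe9580000
  op=0xe9580000>>27=0x1d ⇒ or (RR)
  rd: (w>>23)&0xf=0x2 → $2
  rs: (w>>19)&0xf=0xb → $11
@+10  little-endian(00 00 80 f5) = 0xf5800000
  op=0xf5800000>>27=0x1e ⇒ decr (R)
  rd: (w>>23)&0xf=0xb → $11
@+14  little-endian(e8 ff ff b7) = 0xb7ffffe8
  op=0xb7ffffe8>>27=0x16 ⇒ bnz (J)
  imm: (w>>0)&0x7ffffff=0x7ffffe8 (s27→-24) → -24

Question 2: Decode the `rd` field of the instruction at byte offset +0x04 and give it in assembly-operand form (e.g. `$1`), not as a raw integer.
@+04  little-endian(00 00 f8 9b) = 0x9bf80000
  top 5b → 0x13 → xor [RR]
  [26:23] rd=7 = $7
  [22:19] rs=15 = $15

$7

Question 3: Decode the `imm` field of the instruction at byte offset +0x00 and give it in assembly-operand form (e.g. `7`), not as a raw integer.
@+00  little-endian(ea 64 a6 2c) = 0x2ca664ea
  op=0x2ca664ea>>27=0x5 ⇒ lsli (RI)
  rd@[26:23]=0x9 ⇒ $9
  imm@[22:0]=0x2664ea ⇒ 2516202

2516202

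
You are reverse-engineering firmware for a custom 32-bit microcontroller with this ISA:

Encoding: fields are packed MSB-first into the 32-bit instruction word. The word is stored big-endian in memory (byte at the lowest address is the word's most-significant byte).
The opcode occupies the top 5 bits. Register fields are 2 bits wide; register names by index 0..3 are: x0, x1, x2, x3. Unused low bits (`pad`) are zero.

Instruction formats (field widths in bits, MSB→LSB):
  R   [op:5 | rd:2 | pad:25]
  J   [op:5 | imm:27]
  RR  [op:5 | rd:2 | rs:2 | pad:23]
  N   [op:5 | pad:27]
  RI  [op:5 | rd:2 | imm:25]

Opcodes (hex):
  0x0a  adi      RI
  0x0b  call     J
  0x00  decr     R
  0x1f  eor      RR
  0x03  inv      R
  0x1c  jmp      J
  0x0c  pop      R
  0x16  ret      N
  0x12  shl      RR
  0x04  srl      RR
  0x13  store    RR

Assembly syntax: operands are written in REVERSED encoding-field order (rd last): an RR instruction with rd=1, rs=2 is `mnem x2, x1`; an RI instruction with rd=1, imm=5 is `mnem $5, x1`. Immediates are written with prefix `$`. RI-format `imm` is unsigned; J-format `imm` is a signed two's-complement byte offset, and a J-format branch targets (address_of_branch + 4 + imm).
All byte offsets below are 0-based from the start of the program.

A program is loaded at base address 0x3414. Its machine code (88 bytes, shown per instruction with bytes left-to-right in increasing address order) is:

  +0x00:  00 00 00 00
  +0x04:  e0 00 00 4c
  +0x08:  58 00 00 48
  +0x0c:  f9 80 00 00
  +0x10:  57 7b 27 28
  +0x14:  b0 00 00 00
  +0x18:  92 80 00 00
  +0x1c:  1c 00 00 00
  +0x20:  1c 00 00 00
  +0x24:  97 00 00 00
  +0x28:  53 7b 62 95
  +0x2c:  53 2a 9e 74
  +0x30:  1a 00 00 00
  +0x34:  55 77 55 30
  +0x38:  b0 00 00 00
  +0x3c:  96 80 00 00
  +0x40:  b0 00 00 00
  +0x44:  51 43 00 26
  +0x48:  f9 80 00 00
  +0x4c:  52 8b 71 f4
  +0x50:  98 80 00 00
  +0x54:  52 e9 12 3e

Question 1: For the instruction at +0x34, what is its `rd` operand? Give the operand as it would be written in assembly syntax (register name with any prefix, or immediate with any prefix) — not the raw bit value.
x2

@+34  big-endian(55 77 55 30) = 0x55775530
  op=0x55775530>>27=0xa ⇒ adi (RI)
  [26:25] rd=2 = x2
  [24:0] imm=24597808 = $24597808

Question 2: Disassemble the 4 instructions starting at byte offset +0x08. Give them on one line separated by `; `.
call $72; eor x3, x0; adi $24848168, x3; ret

+0x08: 58 00 00 48 ⇒ word 0x58000048 (big)
  opcode bits[31:27]=0xb: call/J
  imm: (w>>0)&0x7ffffff=0x48 → $72
+0x0c: f9 80 00 00 ⇒ word 0xf9800000 (big)
  opcode bits[31:27]=0x1f: eor/RR
  rd: (w>>25)&0x3=0x0 → x0
  rs: (w>>23)&0x3=0x3 → x3
+0x10: 57 7b 27 28 ⇒ word 0x577b2728 (big)
  opcode bits[31:27]=0xa: adi/RI
  rd: (w>>25)&0x3=0x3 → x3
  imm: (w>>0)&0x1ffffff=0x17b2728 → $24848168
+0x14: b0 00 00 00 ⇒ word 0xb0000000 (big)
  opcode bits[31:27]=0x16: ret/N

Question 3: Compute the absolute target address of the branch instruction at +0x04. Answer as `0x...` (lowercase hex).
0x3468

+0x04: e0 00 00 4c ⇒ word 0xe000004c (big)
  top 5b → 0x1c → jmp [J]
  [26:0] imm=76 = $76
  target = base 0x3414 + off 0x04 + 4 + imm 76 = 0x3468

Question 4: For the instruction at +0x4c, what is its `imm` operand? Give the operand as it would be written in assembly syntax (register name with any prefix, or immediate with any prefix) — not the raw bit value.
+0x4c: 52 8b 71 f4 ⇒ word 0x528b71f4 (big)
  top 5b → 0xa → adi [RI]
  rd@[26:25]=0x1 ⇒ x1
  imm@[24:0]=0x8b71f4 ⇒ $9138676

$9138676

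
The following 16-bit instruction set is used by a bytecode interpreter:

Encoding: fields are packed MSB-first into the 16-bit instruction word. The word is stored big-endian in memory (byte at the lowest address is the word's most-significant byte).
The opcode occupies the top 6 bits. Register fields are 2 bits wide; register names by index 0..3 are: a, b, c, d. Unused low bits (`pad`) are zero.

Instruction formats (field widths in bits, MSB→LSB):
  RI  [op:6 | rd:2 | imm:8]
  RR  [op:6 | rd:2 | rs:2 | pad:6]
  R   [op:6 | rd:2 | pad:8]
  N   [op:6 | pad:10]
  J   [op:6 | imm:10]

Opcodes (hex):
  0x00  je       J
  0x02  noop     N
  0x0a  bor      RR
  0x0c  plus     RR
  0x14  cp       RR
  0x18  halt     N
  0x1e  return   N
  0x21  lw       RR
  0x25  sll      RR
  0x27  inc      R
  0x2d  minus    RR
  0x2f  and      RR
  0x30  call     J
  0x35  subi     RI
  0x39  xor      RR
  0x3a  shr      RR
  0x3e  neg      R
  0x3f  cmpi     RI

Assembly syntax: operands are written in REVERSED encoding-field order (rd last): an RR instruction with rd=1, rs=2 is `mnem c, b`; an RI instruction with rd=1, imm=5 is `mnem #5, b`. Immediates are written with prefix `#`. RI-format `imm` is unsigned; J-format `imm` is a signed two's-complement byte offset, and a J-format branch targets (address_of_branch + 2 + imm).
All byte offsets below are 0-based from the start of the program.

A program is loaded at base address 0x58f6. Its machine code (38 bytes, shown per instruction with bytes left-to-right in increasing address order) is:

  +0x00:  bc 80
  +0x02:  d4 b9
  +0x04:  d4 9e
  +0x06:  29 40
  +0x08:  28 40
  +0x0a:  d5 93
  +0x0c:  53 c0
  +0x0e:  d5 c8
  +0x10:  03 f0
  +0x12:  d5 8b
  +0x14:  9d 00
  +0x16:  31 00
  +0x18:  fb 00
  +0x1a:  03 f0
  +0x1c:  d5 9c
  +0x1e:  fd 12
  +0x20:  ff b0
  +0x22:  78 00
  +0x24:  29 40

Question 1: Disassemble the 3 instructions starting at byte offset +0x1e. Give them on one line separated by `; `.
[1e] fd 12 → 0xfd12
  opcode bits[15:10]=0x3f: cmpi/RI
  rd@[9:8]=0x1 ⇒ b
  imm@[7:0]=0x12 ⇒ #18
[20] ff b0 → 0xffb0
  opcode bits[15:10]=0x3f: cmpi/RI
  rd@[9:8]=0x3 ⇒ d
  imm@[7:0]=0xb0 ⇒ #176
[22] 78 00 → 0x7800
  opcode bits[15:10]=0x1e: return/N

cmpi #18, b; cmpi #176, d; return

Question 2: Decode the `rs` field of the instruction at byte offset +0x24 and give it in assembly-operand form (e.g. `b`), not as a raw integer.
b

@+24  big-endian(29 40) = 0x2940
  opcode bits[15:10]=0xa: bor/RR
  rd@[9:8]=0x1 ⇒ b
  rs@[7:6]=0x1 ⇒ b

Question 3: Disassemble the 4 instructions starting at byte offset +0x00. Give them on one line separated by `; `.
and c, a; subi #185, a; subi #158, a; bor b, b

@+00  big-endian(bc 80) = 0xbc80
  top 6b → 0x2f → and [RR]
  rd@[9:8]=0x0 ⇒ a
  rs@[7:6]=0x2 ⇒ c
@+02  big-endian(d4 b9) = 0xd4b9
  top 6b → 0x35 → subi [RI]
  rd@[9:8]=0x0 ⇒ a
  imm@[7:0]=0xb9 ⇒ #185
@+04  big-endian(d4 9e) = 0xd49e
  top 6b → 0x35 → subi [RI]
  rd@[9:8]=0x0 ⇒ a
  imm@[7:0]=0x9e ⇒ #158
@+06  big-endian(29 40) = 0x2940
  top 6b → 0xa → bor [RR]
  rd@[9:8]=0x1 ⇒ b
  rs@[7:6]=0x1 ⇒ b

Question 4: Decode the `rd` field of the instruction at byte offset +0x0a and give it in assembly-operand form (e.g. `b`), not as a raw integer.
+0x0a: d5 93 ⇒ word 0xd593 (big)
  op=0xd593>>10=0x35 ⇒ subi (RI)
  rd: (w>>8)&0x3=0x1 → b
  imm: (w>>0)&0xff=0x93 → #147

b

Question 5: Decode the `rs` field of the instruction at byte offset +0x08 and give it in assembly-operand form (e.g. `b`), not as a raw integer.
b

off 0x08: read 28 40 as big → 0x2840
  opcode bits[15:10]=0xa: bor/RR
  [9:8] rd=0 = a
  [7:6] rs=1 = b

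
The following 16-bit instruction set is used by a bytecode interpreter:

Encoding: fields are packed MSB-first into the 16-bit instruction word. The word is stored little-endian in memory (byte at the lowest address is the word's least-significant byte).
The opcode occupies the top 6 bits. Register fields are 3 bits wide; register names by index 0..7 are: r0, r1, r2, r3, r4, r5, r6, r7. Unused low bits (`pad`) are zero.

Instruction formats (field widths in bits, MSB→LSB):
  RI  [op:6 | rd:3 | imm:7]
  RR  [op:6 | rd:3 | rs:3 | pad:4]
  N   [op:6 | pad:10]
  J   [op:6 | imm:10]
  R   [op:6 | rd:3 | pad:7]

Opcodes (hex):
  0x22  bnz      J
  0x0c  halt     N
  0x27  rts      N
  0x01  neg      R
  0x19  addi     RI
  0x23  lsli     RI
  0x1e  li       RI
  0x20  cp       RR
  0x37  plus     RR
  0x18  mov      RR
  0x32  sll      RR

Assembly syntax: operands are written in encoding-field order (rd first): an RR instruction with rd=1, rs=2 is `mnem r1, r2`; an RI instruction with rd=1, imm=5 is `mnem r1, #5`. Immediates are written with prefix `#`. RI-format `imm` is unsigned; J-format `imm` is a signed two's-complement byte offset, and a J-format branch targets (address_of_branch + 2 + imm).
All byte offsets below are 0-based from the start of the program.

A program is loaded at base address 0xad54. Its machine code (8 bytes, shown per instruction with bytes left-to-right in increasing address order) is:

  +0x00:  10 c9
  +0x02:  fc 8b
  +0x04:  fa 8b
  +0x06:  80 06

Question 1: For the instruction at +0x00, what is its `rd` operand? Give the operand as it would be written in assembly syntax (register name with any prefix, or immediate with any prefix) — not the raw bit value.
[00] 10 c9 → 0xc910
  opcode bits[15:10]=0x32: sll/RR
  rd: (w>>7)&0x7=0x2 → r2
  rs: (w>>4)&0x7=0x1 → r1

r2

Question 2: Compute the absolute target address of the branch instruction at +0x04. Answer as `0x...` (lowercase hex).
0xad54

@+04  little-endian(fa 8b) = 0x8bfa
  opcode bits[15:10]=0x22: bnz/J
  imm@[9:0]=0x3fa (s10→-6) ⇒ #-6
  target = base 0xad54 + off 0x04 + 2 + imm -6 = 0xad54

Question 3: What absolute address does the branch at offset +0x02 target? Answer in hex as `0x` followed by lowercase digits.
[02] fc 8b → 0x8bfc
  top 6b → 0x22 → bnz [J]
  imm: (w>>0)&0x3ff=0x3fc (s10→-4) → #-4
  target = base 0xad54 + off 0x02 + 2 + imm -4 = 0xad54

0xad54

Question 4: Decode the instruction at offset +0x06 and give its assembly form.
neg r5

@+06  little-endian(80 06) = 0x0680
  op=0x0680>>10=0x1 ⇒ neg (R)
  rd@[9:7]=0x5 ⇒ r5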